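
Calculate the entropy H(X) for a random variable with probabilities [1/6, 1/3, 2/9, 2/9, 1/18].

H(X) = -Σ p(x) log₂ p(x)
  -1/6 × log₂(1/6) = 0.4308
  -1/3 × log₂(1/3) = 0.5283
  -2/9 × log₂(2/9) = 0.4822
  -2/9 × log₂(2/9) = 0.4822
  -1/18 × log₂(1/18) = 0.2317
H(X) = 2.1552 bits


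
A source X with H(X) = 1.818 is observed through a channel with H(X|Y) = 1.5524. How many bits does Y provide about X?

I(X;Y) = H(X) - H(X|Y)
I(X;Y) = 1.818 - 1.5524 = 0.2656 bits


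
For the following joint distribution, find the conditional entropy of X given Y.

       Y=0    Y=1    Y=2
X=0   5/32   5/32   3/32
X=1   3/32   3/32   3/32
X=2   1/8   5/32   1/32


H(X|Y) = Σ_y p(y) H(X|Y=y)
  p(Y=0) = 3/8, H(X|Y=0) = 1.5546
  p(Y=1) = 13/32, H(X|Y=1) = 1.5486
  p(Y=2) = 7/32, H(X|Y=2) = 1.4488
H(X|Y) = 0.3750×1.5546 + 0.4062×1.5486 + 0.2188×1.4488 = 1.5290 bits


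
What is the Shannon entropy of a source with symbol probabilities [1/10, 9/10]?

H(X) = -Σ p(x) log₂ p(x)
  -1/10 × log₂(1/10) = 0.3322
  -9/10 × log₂(9/10) = 0.1368
H(X) = 0.4690 bits


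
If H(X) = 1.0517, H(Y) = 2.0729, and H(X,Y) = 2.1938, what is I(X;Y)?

I(X;Y) = H(X) + H(Y) - H(X,Y)
I(X;Y) = 1.0517 + 2.0729 - 2.1938 = 0.9308 bits


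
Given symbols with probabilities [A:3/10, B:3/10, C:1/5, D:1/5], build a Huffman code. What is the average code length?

Huffman tree construction:
Combine smallest probabilities repeatedly
Resulting codes:
  A: 10 (length 2)
  B: 11 (length 2)
  C: 00 (length 2)
  D: 01 (length 2)
Average length = Σ p(s) × length(s) = 2.0000 bits


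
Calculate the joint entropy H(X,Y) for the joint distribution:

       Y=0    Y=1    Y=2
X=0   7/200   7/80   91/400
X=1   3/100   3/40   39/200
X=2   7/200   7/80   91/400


H(X,Y) = -Σ p(x,y) log₂ p(x,y)
  p(0,0)=7/200: -0.0350 × log₂(0.0350) = 0.1693
  p(0,1)=7/80: -0.0875 × log₂(0.0875) = 0.3075
  p(0,2)=91/400: -0.2275 × log₂(0.2275) = 0.4860
  p(1,0)=3/100: -0.0300 × log₂(0.0300) = 0.1518
  p(1,1)=3/40: -0.0750 × log₂(0.0750) = 0.2803
  p(1,2)=39/200: -0.1950 × log₂(0.1950) = 0.4599
  p(2,0)=7/200: -0.0350 × log₂(0.0350) = 0.1693
  p(2,1)=7/80: -0.0875 × log₂(0.0875) = 0.3075
  p(2,2)=91/400: -0.2275 × log₂(0.2275) = 0.4860
H(X,Y) = 2.8175 bits


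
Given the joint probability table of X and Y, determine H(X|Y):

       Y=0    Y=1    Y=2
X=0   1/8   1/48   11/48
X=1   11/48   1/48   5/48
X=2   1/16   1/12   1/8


H(X|Y) = Σ_y p(y) H(X|Y=y)
  p(Y=0) = 5/12, H(X|Y=0) = 1.4060
  p(Y=1) = 1/8, H(X|Y=1) = 1.2516
  p(Y=2) = 11/24, H(X|Y=2) = 1.4970
H(X|Y) = 0.4167×1.4060 + 0.1250×1.2516 + 0.4583×1.4970 = 1.4284 bits


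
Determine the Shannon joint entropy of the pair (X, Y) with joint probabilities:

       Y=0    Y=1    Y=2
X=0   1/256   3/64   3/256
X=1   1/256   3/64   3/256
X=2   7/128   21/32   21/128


H(X,Y) = -Σ p(x,y) log₂ p(x,y)
  p(0,0)=1/256: -0.0039 × log₂(0.0039) = 0.0312
  p(0,1)=3/64: -0.0469 × log₂(0.0469) = 0.2070
  p(0,2)=3/256: -0.0117 × log₂(0.0117) = 0.0752
  p(1,0)=1/256: -0.0039 × log₂(0.0039) = 0.0312
  p(1,1)=3/64: -0.0469 × log₂(0.0469) = 0.2070
  p(1,2)=3/256: -0.0117 × log₂(0.0117) = 0.0752
  p(2,0)=7/128: -0.0547 × log₂(0.0547) = 0.2293
  p(2,1)=21/32: -0.6562 × log₂(0.6562) = 0.3988
  p(2,2)=21/128: -0.1641 × log₂(0.1641) = 0.4278
H(X,Y) = 1.6827 bits


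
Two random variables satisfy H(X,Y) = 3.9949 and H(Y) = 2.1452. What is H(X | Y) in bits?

Chain rule: H(X,Y) = H(X|Y) + H(Y)
H(X|Y) = H(X,Y) - H(Y) = 3.9949 - 2.1452 = 1.8497 bits


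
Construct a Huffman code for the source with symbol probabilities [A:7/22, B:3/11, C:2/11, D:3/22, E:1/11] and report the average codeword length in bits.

Huffman tree construction:
Combine smallest probabilities repeatedly
Resulting codes:
  A: 11 (length 2)
  B: 10 (length 2)
  C: 00 (length 2)
  D: 011 (length 3)
  E: 010 (length 3)
Average length = Σ p(s) × length(s) = 2.2273 bits


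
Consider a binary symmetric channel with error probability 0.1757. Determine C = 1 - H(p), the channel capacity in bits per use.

For BSC with error probability p:
C = 1 - H(p) where H(p) is binary entropy
H(0.1757) = -0.1757 × log₂(0.1757) - 0.8243 × log₂(0.8243)
H(p) = 0.6706
C = 1 - 0.6706 = 0.3294 bits/use


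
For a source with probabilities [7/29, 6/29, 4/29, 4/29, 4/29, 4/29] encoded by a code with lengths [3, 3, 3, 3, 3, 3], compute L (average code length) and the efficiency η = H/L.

Average length L = Σ p_i × l_i = 3.0000 bits
Entropy H = 2.5421 bits
Efficiency η = H/L × 100% = 84.74%


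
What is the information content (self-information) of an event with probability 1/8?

Information content I(x) = -log₂(p(x))
I = -log₂(1/8) = -log₂(0.1250)
I = 3.0000 bits


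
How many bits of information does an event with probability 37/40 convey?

Information content I(x) = -log₂(p(x))
I = -log₂(37/40) = -log₂(0.9250)
I = 0.1125 bits


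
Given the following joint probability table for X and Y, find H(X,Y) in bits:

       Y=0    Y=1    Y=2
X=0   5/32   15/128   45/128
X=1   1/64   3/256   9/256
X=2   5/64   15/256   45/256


H(X,Y) = -Σ p(x,y) log₂ p(x,y)
  p(0,0)=5/32: -0.1562 × log₂(0.1562) = 0.4184
  p(0,1)=15/128: -0.1172 × log₂(0.1172) = 0.3625
  p(0,2)=45/128: -0.3516 × log₂(0.3516) = 0.5302
  p(1,0)=1/64: -0.0156 × log₂(0.0156) = 0.0938
  p(1,1)=3/256: -0.0117 × log₂(0.0117) = 0.0752
  p(1,2)=9/256: -0.0352 × log₂(0.0352) = 0.1698
  p(2,0)=5/64: -0.0781 × log₂(0.0781) = 0.2873
  p(2,1)=15/256: -0.0586 × log₂(0.0586) = 0.2398
  p(2,2)=45/256: -0.1758 × log₂(0.1758) = 0.4409
H(X,Y) = 2.6179 bits


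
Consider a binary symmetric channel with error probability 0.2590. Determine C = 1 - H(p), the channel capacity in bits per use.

For BSC with error probability p:
C = 1 - H(p) where H(p) is binary entropy
H(0.2590) = -0.2590 × log₂(0.2590) - 0.7410 × log₂(0.7410)
H(p) = 0.8252
C = 1 - 0.8252 = 0.1748 bits/use


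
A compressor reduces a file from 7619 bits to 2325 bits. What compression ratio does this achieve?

Compression ratio = Original / Compressed
= 7619 / 2325 = 3.28:1


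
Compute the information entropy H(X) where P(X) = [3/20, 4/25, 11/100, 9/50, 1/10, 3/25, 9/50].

H(X) = -Σ p(x) log₂ p(x)
  -3/20 × log₂(3/20) = 0.4105
  -4/25 × log₂(4/25) = 0.4230
  -11/100 × log₂(11/100) = 0.3503
  -9/50 × log₂(9/50) = 0.4453
  -1/10 × log₂(1/10) = 0.3322
  -3/25 × log₂(3/25) = 0.3671
  -9/50 × log₂(9/50) = 0.4453
H(X) = 2.7737 bits


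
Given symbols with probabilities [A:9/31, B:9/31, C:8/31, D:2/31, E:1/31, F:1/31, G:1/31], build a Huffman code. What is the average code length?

Huffman tree construction:
Combine smallest probabilities repeatedly
Resulting codes:
  A: 10 (length 2)
  B: 11 (length 2)
  C: 01 (length 2)
  D: 0011 (length 4)
  E: 0000 (length 4)
  F: 0001 (length 4)
  G: 0010 (length 4)
Average length = Σ p(s) × length(s) = 2.3226 bits


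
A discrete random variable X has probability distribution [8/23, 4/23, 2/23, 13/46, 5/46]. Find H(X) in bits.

H(X) = -Σ p(x) log₂ p(x)
  -8/23 × log₂(8/23) = 0.5299
  -4/23 × log₂(4/23) = 0.4389
  -2/23 × log₂(2/23) = 0.3064
  -13/46 × log₂(13/46) = 0.5152
  -5/46 × log₂(5/46) = 0.3480
H(X) = 2.1384 bits


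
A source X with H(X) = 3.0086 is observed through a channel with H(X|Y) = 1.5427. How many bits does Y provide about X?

I(X;Y) = H(X) - H(X|Y)
I(X;Y) = 3.0086 - 1.5427 = 1.4659 bits


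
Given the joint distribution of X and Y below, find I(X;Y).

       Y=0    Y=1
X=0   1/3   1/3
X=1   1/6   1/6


H(X) = 0.9183, H(Y) = 1.0000, H(X,Y) = 1.9183
I(X;Y) = H(X) + H(Y) - H(X,Y) = 0.0000 bits


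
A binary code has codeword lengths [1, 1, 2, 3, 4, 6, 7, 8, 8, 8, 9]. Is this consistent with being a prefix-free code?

Kraft inequality: Σ 2^(-l_i) ≤ 1 for prefix-free code
Calculating: 2^(-1) + 2^(-1) + 2^(-2) + 2^(-3) + 2^(-4) + 2^(-6) + 2^(-7) + 2^(-8) + 2^(-8) + 2^(-8) + 2^(-9)
= 0.5 + 0.5 + 0.25 + 0.125 + 0.0625 + 0.015625 + 0.0078125 + 0.00390625 + 0.00390625 + 0.00390625 + 0.001953125
= 1.4746
Since 1.4746 > 1, prefix-free code does not exist


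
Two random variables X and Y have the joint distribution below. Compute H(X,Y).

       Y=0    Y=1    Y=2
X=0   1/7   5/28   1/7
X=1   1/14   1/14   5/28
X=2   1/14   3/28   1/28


H(X,Y) = -Σ p(x,y) log₂ p(x,y)
  p(0,0)=1/7: -0.1429 × log₂(0.1429) = 0.4011
  p(0,1)=5/28: -0.1786 × log₂(0.1786) = 0.4438
  p(0,2)=1/7: -0.1429 × log₂(0.1429) = 0.4011
  p(1,0)=1/14: -0.0714 × log₂(0.0714) = 0.2720
  p(1,1)=1/14: -0.0714 × log₂(0.0714) = 0.2720
  p(1,2)=5/28: -0.1786 × log₂(0.1786) = 0.4438
  p(2,0)=1/14: -0.0714 × log₂(0.0714) = 0.2720
  p(2,1)=3/28: -0.1071 × log₂(0.1071) = 0.3453
  p(2,2)=1/28: -0.0357 × log₂(0.0357) = 0.1717
H(X,Y) = 3.0226 bits


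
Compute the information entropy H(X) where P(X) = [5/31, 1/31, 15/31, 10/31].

H(X) = -Σ p(x) log₂ p(x)
  -5/31 × log₂(5/31) = 0.4246
  -1/31 × log₂(1/31) = 0.1598
  -15/31 × log₂(15/31) = 0.5068
  -10/31 × log₂(10/31) = 0.5265
H(X) = 1.6177 bits


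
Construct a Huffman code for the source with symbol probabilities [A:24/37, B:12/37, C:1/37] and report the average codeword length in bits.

Huffman tree construction:
Combine smallest probabilities repeatedly
Resulting codes:
  A: 1 (length 1)
  B: 01 (length 2)
  C: 00 (length 2)
Average length = Σ p(s) × length(s) = 1.3514 bits


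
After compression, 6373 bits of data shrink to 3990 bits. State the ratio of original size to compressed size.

Compression ratio = Original / Compressed
= 6373 / 3990 = 1.60:1


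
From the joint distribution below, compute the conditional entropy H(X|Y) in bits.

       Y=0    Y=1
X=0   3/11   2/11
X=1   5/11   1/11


H(X|Y) = Σ_y p(y) H(X|Y=y)
  p(Y=0) = 8/11, H(X|Y=0) = 0.9544
  p(Y=1) = 3/11, H(X|Y=1) = 0.9183
H(X|Y) = 0.7273×0.9544 + 0.2727×0.9183 = 0.9446 bits


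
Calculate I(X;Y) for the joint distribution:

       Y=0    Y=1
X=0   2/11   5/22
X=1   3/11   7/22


H(X) = 0.9760, H(Y) = 0.9940, H(X,Y) = 1.9698
I(X;Y) = H(X) + H(Y) - H(X,Y) = 0.0002 bits


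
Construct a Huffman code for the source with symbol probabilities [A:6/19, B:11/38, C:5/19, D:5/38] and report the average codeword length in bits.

Huffman tree construction:
Combine smallest probabilities repeatedly
Resulting codes:
  A: 11 (length 2)
  B: 10 (length 2)
  C: 01 (length 2)
  D: 00 (length 2)
Average length = Σ p(s) × length(s) = 2.0000 bits


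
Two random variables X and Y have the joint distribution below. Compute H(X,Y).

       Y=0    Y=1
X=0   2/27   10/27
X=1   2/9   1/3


H(X,Y) = -Σ p(x,y) log₂ p(x,y)
  p(0,0)=2/27: -0.0741 × log₂(0.0741) = 0.2781
  p(0,1)=10/27: -0.3704 × log₂(0.3704) = 0.5307
  p(1,0)=2/9: -0.2222 × log₂(0.2222) = 0.4822
  p(1,1)=1/3: -0.3333 × log₂(0.3333) = 0.5283
H(X,Y) = 1.8194 bits


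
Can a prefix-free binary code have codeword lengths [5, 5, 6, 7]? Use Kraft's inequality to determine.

Kraft inequality: Σ 2^(-l_i) ≤ 1 for prefix-free code
Calculating: 2^(-5) + 2^(-5) + 2^(-6) + 2^(-7)
= 0.03125 + 0.03125 + 0.015625 + 0.0078125
= 0.0859
Since 0.0859 ≤ 1, prefix-free code exists


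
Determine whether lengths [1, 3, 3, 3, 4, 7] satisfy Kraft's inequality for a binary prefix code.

Kraft inequality: Σ 2^(-l_i) ≤ 1 for prefix-free code
Calculating: 2^(-1) + 2^(-3) + 2^(-3) + 2^(-3) + 2^(-4) + 2^(-7)
= 0.5 + 0.125 + 0.125 + 0.125 + 0.0625 + 0.0078125
= 0.9453
Since 0.9453 ≤ 1, prefix-free code exists


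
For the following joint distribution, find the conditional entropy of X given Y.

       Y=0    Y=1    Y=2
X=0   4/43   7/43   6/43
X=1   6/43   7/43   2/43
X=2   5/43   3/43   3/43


H(X|Y) = Σ_y p(y) H(X|Y=y)
  p(Y=0) = 15/43, H(X|Y=0) = 1.5656
  p(Y=1) = 17/43, H(X|Y=1) = 1.4958
  p(Y=2) = 11/43, H(X|Y=2) = 1.4354
H(X|Y) = 0.3488×1.5656 + 0.3953×1.4958 + 0.2558×1.4354 = 1.5047 bits


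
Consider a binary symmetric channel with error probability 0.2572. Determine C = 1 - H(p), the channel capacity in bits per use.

For BSC with error probability p:
C = 1 - H(p) where H(p) is binary entropy
H(0.2572) = -0.2572 × log₂(0.2572) - 0.7428 × log₂(0.7428)
H(p) = 0.8225
C = 1 - 0.8225 = 0.1775 bits/use


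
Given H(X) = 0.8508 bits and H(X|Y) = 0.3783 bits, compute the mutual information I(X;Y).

I(X;Y) = H(X) - H(X|Y)
I(X;Y) = 0.8508 - 0.3783 = 0.4725 bits


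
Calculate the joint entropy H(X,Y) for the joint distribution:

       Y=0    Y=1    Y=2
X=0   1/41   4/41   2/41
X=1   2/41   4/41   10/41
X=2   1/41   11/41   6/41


H(X,Y) = -Σ p(x,y) log₂ p(x,y)
  p(0,0)=1/41: -0.0244 × log₂(0.0244) = 0.1307
  p(0,1)=4/41: -0.0976 × log₂(0.0976) = 0.3276
  p(0,2)=2/41: -0.0488 × log₂(0.0488) = 0.2126
  p(1,0)=2/41: -0.0488 × log₂(0.0488) = 0.2126
  p(1,1)=4/41: -0.0976 × log₂(0.0976) = 0.3276
  p(1,2)=10/41: -0.2439 × log₂(0.2439) = 0.4965
  p(2,0)=1/41: -0.0244 × log₂(0.0244) = 0.1307
  p(2,1)=11/41: -0.2683 × log₂(0.2683) = 0.5093
  p(2,2)=6/41: -0.1463 × log₂(0.1463) = 0.4057
H(X,Y) = 2.7531 bits


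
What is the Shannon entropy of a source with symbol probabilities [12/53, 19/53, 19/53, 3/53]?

H(X) = -Σ p(x) log₂ p(x)
  -12/53 × log₂(12/53) = 0.4852
  -19/53 × log₂(19/53) = 0.5306
  -19/53 × log₂(19/53) = 0.5306
  -3/53 × log₂(3/53) = 0.2345
H(X) = 1.7808 bits


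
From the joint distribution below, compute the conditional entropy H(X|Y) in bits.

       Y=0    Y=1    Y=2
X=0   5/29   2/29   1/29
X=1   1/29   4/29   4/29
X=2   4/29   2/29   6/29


H(X|Y) = Σ_y p(y) H(X|Y=y)
  p(Y=0) = 10/29, H(X|Y=0) = 1.3610
  p(Y=1) = 8/29, H(X|Y=1) = 1.5000
  p(Y=2) = 11/29, H(X|Y=2) = 1.3222
H(X|Y) = 0.3448×1.3610 + 0.2759×1.5000 + 0.3793×1.3222 = 1.3846 bits


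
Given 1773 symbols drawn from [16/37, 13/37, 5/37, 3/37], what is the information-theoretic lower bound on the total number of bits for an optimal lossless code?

Entropy H = 1.7373 bits/symbol
Minimum bits = H × n = 1.7373 × 1773
= 3080.21 bits


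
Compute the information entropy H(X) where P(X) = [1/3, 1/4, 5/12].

H(X) = -Σ p(x) log₂ p(x)
  -1/3 × log₂(1/3) = 0.5283
  -1/4 × log₂(1/4) = 0.5000
  -5/12 × log₂(5/12) = 0.5263
H(X) = 1.5546 bits


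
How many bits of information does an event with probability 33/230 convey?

Information content I(x) = -log₂(p(x))
I = -log₂(33/230) = -log₂(0.1435)
I = 2.8011 bits


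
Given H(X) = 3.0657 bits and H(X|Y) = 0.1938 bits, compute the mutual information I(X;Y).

I(X;Y) = H(X) - H(X|Y)
I(X;Y) = 3.0657 - 0.1938 = 2.8719 bits


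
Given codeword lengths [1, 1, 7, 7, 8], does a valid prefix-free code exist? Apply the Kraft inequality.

Kraft inequality: Σ 2^(-l_i) ≤ 1 for prefix-free code
Calculating: 2^(-1) + 2^(-1) + 2^(-7) + 2^(-7) + 2^(-8)
= 0.5 + 0.5 + 0.0078125 + 0.0078125 + 0.00390625
= 1.0195
Since 1.0195 > 1, prefix-free code does not exist


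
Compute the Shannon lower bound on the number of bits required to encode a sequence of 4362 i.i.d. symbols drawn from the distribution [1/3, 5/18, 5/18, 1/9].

Entropy H = 1.9072 bits/symbol
Minimum bits = H × n = 1.9072 × 4362
= 8319.20 bits


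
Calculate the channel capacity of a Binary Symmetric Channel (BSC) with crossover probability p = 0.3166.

For BSC with error probability p:
C = 1 - H(p) where H(p) is binary entropy
H(0.3166) = -0.3166 × log₂(0.3166) - 0.6834 × log₂(0.6834)
H(p) = 0.9006
C = 1 - 0.9006 = 0.0994 bits/use


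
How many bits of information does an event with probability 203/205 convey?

Information content I(x) = -log₂(p(x))
I = -log₂(203/205) = -log₂(0.9902)
I = 0.0141 bits


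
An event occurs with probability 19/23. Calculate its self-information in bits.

Information content I(x) = -log₂(p(x))
I = -log₂(19/23) = -log₂(0.8261)
I = 0.2756 bits


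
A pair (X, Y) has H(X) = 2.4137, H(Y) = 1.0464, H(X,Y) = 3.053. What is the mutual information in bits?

I(X;Y) = H(X) + H(Y) - H(X,Y)
I(X;Y) = 2.4137 + 1.0464 - 3.053 = 0.4071 bits


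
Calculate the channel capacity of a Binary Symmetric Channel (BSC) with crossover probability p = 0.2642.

For BSC with error probability p:
C = 1 - H(p) where H(p) is binary entropy
H(0.2642) = -0.2642 × log₂(0.2642) - 0.7358 × log₂(0.7358)
H(p) = 0.8330
C = 1 - 0.8330 = 0.1670 bits/use


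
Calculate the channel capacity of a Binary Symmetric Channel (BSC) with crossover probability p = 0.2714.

For BSC with error probability p:
C = 1 - H(p) where H(p) is binary entropy
H(0.2714) = -0.2714 × log₂(0.2714) - 0.7286 × log₂(0.7286)
H(p) = 0.8435
C = 1 - 0.8435 = 0.1565 bits/use


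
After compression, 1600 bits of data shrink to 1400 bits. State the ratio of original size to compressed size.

Compression ratio = Original / Compressed
= 1600 / 1400 = 1.14:1


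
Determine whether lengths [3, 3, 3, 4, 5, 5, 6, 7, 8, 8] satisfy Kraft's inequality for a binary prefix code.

Kraft inequality: Σ 2^(-l_i) ≤ 1 for prefix-free code
Calculating: 2^(-3) + 2^(-3) + 2^(-3) + 2^(-4) + 2^(-5) + 2^(-5) + 2^(-6) + 2^(-7) + 2^(-8) + 2^(-8)
= 0.125 + 0.125 + 0.125 + 0.0625 + 0.03125 + 0.03125 + 0.015625 + 0.0078125 + 0.00390625 + 0.00390625
= 0.5312
Since 0.5312 ≤ 1, prefix-free code exists


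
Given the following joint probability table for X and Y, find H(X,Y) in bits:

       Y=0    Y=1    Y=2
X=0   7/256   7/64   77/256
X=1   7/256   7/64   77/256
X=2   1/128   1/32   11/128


H(X,Y) = -Σ p(x,y) log₂ p(x,y)
  p(0,0)=7/256: -0.0273 × log₂(0.0273) = 0.1420
  p(0,1)=7/64: -0.1094 × log₂(0.1094) = 0.3492
  p(0,2)=77/256: -0.3008 × log₂(0.3008) = 0.5213
  p(1,0)=7/256: -0.0273 × log₂(0.0273) = 0.1420
  p(1,1)=7/64: -0.1094 × log₂(0.1094) = 0.3492
  p(1,2)=77/256: -0.3008 × log₂(0.3008) = 0.5213
  p(2,0)=1/128: -0.0078 × log₂(0.0078) = 0.0547
  p(2,1)=1/32: -0.0312 × log₂(0.0312) = 0.1562
  p(2,2)=11/128: -0.0859 × log₂(0.0859) = 0.3043
H(X,Y) = 2.5402 bits


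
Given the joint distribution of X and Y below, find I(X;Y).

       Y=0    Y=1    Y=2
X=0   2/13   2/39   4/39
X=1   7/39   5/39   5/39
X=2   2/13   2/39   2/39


H(X) = 1.5488, H(Y) = 1.5086, H(X,Y) = 3.0318
I(X;Y) = H(X) + H(Y) - H(X,Y) = 0.0257 bits


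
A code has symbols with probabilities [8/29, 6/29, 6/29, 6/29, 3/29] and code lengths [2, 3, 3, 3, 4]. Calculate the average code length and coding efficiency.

Average length L = Σ p_i × l_i = 2.8276 bits
Entropy H = 2.2620 bits
Efficiency η = H/L × 100% = 80.00%


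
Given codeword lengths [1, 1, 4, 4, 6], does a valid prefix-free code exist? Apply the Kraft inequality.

Kraft inequality: Σ 2^(-l_i) ≤ 1 for prefix-free code
Calculating: 2^(-1) + 2^(-1) + 2^(-4) + 2^(-4) + 2^(-6)
= 0.5 + 0.5 + 0.0625 + 0.0625 + 0.015625
= 1.1406
Since 1.1406 > 1, prefix-free code does not exist


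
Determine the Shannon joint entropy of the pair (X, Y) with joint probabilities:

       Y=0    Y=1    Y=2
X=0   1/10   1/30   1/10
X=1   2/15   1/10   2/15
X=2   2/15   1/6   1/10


H(X,Y) = -Σ p(x,y) log₂ p(x,y)
  p(0,0)=1/10: -0.1000 × log₂(0.1000) = 0.3322
  p(0,1)=1/30: -0.0333 × log₂(0.0333) = 0.1636
  p(0,2)=1/10: -0.1000 × log₂(0.1000) = 0.3322
  p(1,0)=2/15: -0.1333 × log₂(0.1333) = 0.3876
  p(1,1)=1/10: -0.1000 × log₂(0.1000) = 0.3322
  p(1,2)=2/15: -0.1333 × log₂(0.1333) = 0.3876
  p(2,0)=2/15: -0.1333 × log₂(0.1333) = 0.3876
  p(2,1)=1/6: -0.1667 × log₂(0.1667) = 0.4308
  p(2,2)=1/10: -0.1000 × log₂(0.1000) = 0.3322
H(X,Y) = 3.0859 bits


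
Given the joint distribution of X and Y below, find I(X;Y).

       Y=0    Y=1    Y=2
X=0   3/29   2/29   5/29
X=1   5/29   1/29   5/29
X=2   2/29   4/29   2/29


H(X) = 1.5727, H(Y) = 1.5514, H(X,Y) = 3.0103
I(X;Y) = H(X) + H(Y) - H(X,Y) = 0.1139 bits


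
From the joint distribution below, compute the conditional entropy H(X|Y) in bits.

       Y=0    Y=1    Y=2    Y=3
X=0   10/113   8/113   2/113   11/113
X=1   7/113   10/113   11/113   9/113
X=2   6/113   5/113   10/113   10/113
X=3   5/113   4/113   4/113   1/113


H(X|Y) = Σ_y p(y) H(X|Y=y)
  p(Y=0) = 28/113, H(X|Y=0) = 1.9506
  p(Y=1) = 27/113, H(X|Y=1) = 1.9094
  p(Y=2) = 27/113, H(X|Y=2) = 1.7448
  p(Y=3) = 31/113, H(X|Y=3) = 1.7348
H(X|Y) = 0.2478×1.9506 + 0.2389×1.9094 + 0.2389×1.7448 + 0.2743×1.7348 = 1.8323 bits


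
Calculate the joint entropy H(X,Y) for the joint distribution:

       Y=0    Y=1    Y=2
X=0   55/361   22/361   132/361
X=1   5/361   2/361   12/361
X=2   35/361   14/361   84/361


H(X,Y) = -Σ p(x,y) log₂ p(x,y)
  p(0,0)=55/361: -0.1524 × log₂(0.1524) = 0.4136
  p(0,1)=22/361: -0.0609 × log₂(0.0609) = 0.2460
  p(0,2)=132/361: -0.3657 × log₂(0.3657) = 0.5307
  p(1,0)=5/361: -0.0139 × log₂(0.0139) = 0.0855
  p(1,1)=2/361: -0.0055 × log₂(0.0055) = 0.0415
  p(1,2)=12/361: -0.0332 × log₂(0.0332) = 0.1632
  p(2,0)=35/361: -0.0970 × log₂(0.0970) = 0.3264
  p(2,1)=14/361: -0.0388 × log₂(0.0388) = 0.1818
  p(2,2)=84/361: -0.2327 × log₂(0.2327) = 0.4895
H(X,Y) = 2.4783 bits


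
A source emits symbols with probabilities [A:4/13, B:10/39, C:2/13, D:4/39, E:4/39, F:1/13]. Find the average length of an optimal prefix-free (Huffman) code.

Huffman tree construction:
Combine smallest probabilities repeatedly
Resulting codes:
  A: 11 (length 2)
  B: 01 (length 2)
  C: 101 (length 3)
  D: 001 (length 3)
  E: 100 (length 3)
  F: 000 (length 3)
Average length = Σ p(s) × length(s) = 2.4359 bits


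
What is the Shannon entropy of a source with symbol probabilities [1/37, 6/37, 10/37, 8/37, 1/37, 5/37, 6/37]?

H(X) = -Σ p(x) log₂ p(x)
  -1/37 × log₂(1/37) = 0.1408
  -6/37 × log₂(6/37) = 0.4256
  -10/37 × log₂(10/37) = 0.5101
  -8/37 × log₂(8/37) = 0.4777
  -1/37 × log₂(1/37) = 0.1408
  -5/37 × log₂(5/37) = 0.3902
  -6/37 × log₂(6/37) = 0.4256
H(X) = 2.5108 bits


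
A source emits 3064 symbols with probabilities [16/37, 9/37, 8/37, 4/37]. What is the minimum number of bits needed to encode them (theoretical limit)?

Entropy H = 1.8438 bits/symbol
Minimum bits = H × n = 1.8438 × 3064
= 5649.39 bits


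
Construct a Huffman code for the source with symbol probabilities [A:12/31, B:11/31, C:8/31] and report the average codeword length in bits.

Huffman tree construction:
Combine smallest probabilities repeatedly
Resulting codes:
  A: 0 (length 1)
  B: 11 (length 2)
  C: 10 (length 2)
Average length = Σ p(s) × length(s) = 1.6129 bits


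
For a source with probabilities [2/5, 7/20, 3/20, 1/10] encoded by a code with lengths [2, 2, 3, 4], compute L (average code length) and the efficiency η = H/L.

Average length L = Σ p_i × l_i = 2.3500 bits
Entropy H = 1.8016 bits
Efficiency η = H/L × 100% = 76.66%


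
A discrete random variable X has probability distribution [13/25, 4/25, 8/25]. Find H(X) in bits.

H(X) = -Σ p(x) log₂ p(x)
  -13/25 × log₂(13/25) = 0.4906
  -4/25 × log₂(4/25) = 0.4230
  -8/25 × log₂(8/25) = 0.5260
H(X) = 1.4396 bits


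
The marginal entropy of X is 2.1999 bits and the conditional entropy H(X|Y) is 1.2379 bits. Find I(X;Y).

I(X;Y) = H(X) - H(X|Y)
I(X;Y) = 2.1999 - 1.2379 = 0.962 bits


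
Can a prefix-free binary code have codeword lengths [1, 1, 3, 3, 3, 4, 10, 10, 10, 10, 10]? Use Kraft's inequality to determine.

Kraft inequality: Σ 2^(-l_i) ≤ 1 for prefix-free code
Calculating: 2^(-1) + 2^(-1) + 2^(-3) + 2^(-3) + 2^(-3) + 2^(-4) + 2^(-10) + 2^(-10) + 2^(-10) + 2^(-10) + 2^(-10)
= 0.5 + 0.5 + 0.125 + 0.125 + 0.125 + 0.0625 + 0.0009765625 + 0.0009765625 + 0.0009765625 + 0.0009765625 + 0.0009765625
= 1.4424
Since 1.4424 > 1, prefix-free code does not exist


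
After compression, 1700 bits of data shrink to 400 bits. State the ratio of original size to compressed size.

Compression ratio = Original / Compressed
= 1700 / 400 = 4.25:1


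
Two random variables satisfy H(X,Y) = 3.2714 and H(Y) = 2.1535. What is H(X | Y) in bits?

Chain rule: H(X,Y) = H(X|Y) + H(Y)
H(X|Y) = H(X,Y) - H(Y) = 3.2714 - 2.1535 = 1.1179 bits


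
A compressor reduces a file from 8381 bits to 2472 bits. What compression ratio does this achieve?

Compression ratio = Original / Compressed
= 8381 / 2472 = 3.39:1


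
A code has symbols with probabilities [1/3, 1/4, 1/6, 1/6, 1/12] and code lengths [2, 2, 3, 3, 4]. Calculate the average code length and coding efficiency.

Average length L = Σ p_i × l_i = 2.5000 bits
Entropy H = 2.1887 bits
Efficiency η = H/L × 100% = 87.55%


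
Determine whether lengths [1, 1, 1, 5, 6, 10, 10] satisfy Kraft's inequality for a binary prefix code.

Kraft inequality: Σ 2^(-l_i) ≤ 1 for prefix-free code
Calculating: 2^(-1) + 2^(-1) + 2^(-1) + 2^(-5) + 2^(-6) + 2^(-10) + 2^(-10)
= 0.5 + 0.5 + 0.5 + 0.03125 + 0.015625 + 0.0009765625 + 0.0009765625
= 1.5488
Since 1.5488 > 1, prefix-free code does not exist


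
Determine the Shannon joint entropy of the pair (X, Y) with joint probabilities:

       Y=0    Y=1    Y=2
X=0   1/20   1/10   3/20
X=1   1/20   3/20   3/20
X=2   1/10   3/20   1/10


H(X,Y) = -Σ p(x,y) log₂ p(x,y)
  p(0,0)=1/20: -0.0500 × log₂(0.0500) = 0.2161
  p(0,1)=1/10: -0.1000 × log₂(0.1000) = 0.3322
  p(0,2)=3/20: -0.1500 × log₂(0.1500) = 0.4105
  p(1,0)=1/20: -0.0500 × log₂(0.0500) = 0.2161
  p(1,1)=3/20: -0.1500 × log₂(0.1500) = 0.4105
  p(1,2)=3/20: -0.1500 × log₂(0.1500) = 0.4105
  p(2,0)=1/10: -0.1000 × log₂(0.1000) = 0.3322
  p(2,1)=3/20: -0.1500 × log₂(0.1500) = 0.4105
  p(2,2)=1/10: -0.1000 × log₂(0.1000) = 0.3322
H(X,Y) = 3.0710 bits


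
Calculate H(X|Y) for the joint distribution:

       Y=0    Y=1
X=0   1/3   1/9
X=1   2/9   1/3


H(X|Y) = Σ_y p(y) H(X|Y=y)
  p(Y=0) = 5/9, H(X|Y=0) = 0.9710
  p(Y=1) = 4/9, H(X|Y=1) = 0.8113
H(X|Y) = 0.5556×0.9710 + 0.4444×0.8113 = 0.9000 bits


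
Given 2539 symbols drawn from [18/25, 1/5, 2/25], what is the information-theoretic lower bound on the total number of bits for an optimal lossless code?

Entropy H = 1.0971 bits/symbol
Minimum bits = H × n = 1.0971 × 2539
= 2785.60 bits


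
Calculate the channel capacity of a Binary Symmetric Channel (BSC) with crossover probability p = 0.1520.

For BSC with error probability p:
C = 1 - H(p) where H(p) is binary entropy
H(0.1520) = -0.1520 × log₂(0.1520) - 0.8480 × log₂(0.8480)
H(p) = 0.6148
C = 1 - 0.6148 = 0.3852 bits/use


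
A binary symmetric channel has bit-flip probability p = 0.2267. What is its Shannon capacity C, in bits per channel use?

For BSC with error probability p:
C = 1 - H(p) where H(p) is binary entropy
H(0.2267) = -0.2267 × log₂(0.2267) - 0.7733 × log₂(0.7733)
H(p) = 0.7722
C = 1 - 0.7722 = 0.2278 bits/use


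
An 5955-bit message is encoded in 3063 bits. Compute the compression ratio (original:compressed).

Compression ratio = Original / Compressed
= 5955 / 3063 = 1.94:1


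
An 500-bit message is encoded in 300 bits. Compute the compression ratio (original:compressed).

Compression ratio = Original / Compressed
= 500 / 300 = 1.67:1


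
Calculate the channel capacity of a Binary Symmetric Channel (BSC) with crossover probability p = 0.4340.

For BSC with error probability p:
C = 1 - H(p) where H(p) is binary entropy
H(0.4340) = -0.4340 × log₂(0.4340) - 0.5660 × log₂(0.5660)
H(p) = 0.9874
C = 1 - 0.9874 = 0.0126 bits/use


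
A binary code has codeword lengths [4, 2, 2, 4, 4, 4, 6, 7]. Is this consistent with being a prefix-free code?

Kraft inequality: Σ 2^(-l_i) ≤ 1 for prefix-free code
Calculating: 2^(-4) + 2^(-2) + 2^(-2) + 2^(-4) + 2^(-4) + 2^(-4) + 2^(-6) + 2^(-7)
= 0.0625 + 0.25 + 0.25 + 0.0625 + 0.0625 + 0.0625 + 0.015625 + 0.0078125
= 0.7734
Since 0.7734 ≤ 1, prefix-free code exists


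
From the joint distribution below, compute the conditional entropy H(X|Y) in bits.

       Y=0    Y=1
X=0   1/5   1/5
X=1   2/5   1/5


H(X|Y) = Σ_y p(y) H(X|Y=y)
  p(Y=0) = 3/5, H(X|Y=0) = 0.9183
  p(Y=1) = 2/5, H(X|Y=1) = 1.0000
H(X|Y) = 0.6000×0.9183 + 0.4000×1.0000 = 0.9510 bits


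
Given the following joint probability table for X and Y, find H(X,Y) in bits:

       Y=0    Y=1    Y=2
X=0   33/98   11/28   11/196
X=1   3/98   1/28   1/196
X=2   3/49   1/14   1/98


H(X,Y) = -Σ p(x,y) log₂ p(x,y)
  p(0,0)=33/98: -0.3367 × log₂(0.3367) = 0.5288
  p(0,1)=11/28: -0.3929 × log₂(0.3929) = 0.5295
  p(0,2)=11/196: -0.0561 × log₂(0.0561) = 0.2332
  p(1,0)=3/98: -0.0306 × log₂(0.0306) = 0.1540
  p(1,1)=1/28: -0.0357 × log₂(0.0357) = 0.1717
  p(1,2)=1/196: -0.0051 × log₂(0.0051) = 0.0389
  p(2,0)=3/49: -0.0612 × log₂(0.0612) = 0.2467
  p(2,1)=1/14: -0.0714 × log₂(0.0714) = 0.2720
  p(2,2)=1/98: -0.0102 × log₂(0.0102) = 0.0675
H(X,Y) = 2.2422 bits


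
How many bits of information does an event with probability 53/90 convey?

Information content I(x) = -log₂(p(x))
I = -log₂(53/90) = -log₂(0.5889)
I = 0.7639 bits


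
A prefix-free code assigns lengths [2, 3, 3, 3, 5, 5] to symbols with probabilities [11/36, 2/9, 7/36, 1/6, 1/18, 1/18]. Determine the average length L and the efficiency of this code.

Average length L = Σ p_i × l_i = 2.9167 bits
Entropy H = 2.3584 bits
Efficiency η = H/L × 100% = 80.86%


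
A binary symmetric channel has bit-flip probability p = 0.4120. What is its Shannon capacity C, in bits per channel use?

For BSC with error probability p:
C = 1 - H(p) where H(p) is binary entropy
H(0.4120) = -0.4120 × log₂(0.4120) - 0.5880 × log₂(0.5880)
H(p) = 0.9775
C = 1 - 0.9775 = 0.0225 bits/use


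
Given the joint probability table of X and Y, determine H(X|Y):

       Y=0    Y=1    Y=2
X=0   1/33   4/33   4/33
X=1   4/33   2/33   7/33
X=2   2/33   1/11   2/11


H(X|Y) = Σ_y p(y) H(X|Y=y)
  p(Y=0) = 7/33, H(X|Y=0) = 1.3788
  p(Y=1) = 3/11, H(X|Y=1) = 1.5305
  p(Y=2) = 17/33, H(X|Y=2) = 1.5486
H(X|Y) = 0.2121×1.3788 + 0.2727×1.5305 + 0.5152×1.5486 = 1.5076 bits


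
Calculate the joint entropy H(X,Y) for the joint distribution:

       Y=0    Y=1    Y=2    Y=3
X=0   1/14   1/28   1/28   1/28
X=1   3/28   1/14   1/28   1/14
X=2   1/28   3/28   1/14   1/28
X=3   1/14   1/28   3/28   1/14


H(X,Y) = -Σ p(x,y) log₂ p(x,y)
  p(0,0)=1/14: -0.0714 × log₂(0.0714) = 0.2720
  p(0,1)=1/28: -0.0357 × log₂(0.0357) = 0.1717
  p(0,2)=1/28: -0.0357 × log₂(0.0357) = 0.1717
  p(0,3)=1/28: -0.0357 × log₂(0.0357) = 0.1717
  p(1,0)=3/28: -0.1071 × log₂(0.1071) = 0.3453
  p(1,1)=1/14: -0.0714 × log₂(0.0714) = 0.2720
  p(1,2)=1/28: -0.0357 × log₂(0.0357) = 0.1717
  p(1,3)=1/14: -0.0714 × log₂(0.0714) = 0.2720
  p(2,0)=1/28: -0.0357 × log₂(0.0357) = 0.1717
  p(2,1)=3/28: -0.1071 × log₂(0.1071) = 0.3453
  p(2,2)=1/14: -0.0714 × log₂(0.0714) = 0.2720
  p(2,3)=1/28: -0.0357 × log₂(0.0357) = 0.1717
  p(3,0)=1/14: -0.0714 × log₂(0.0714) = 0.2720
  p(3,1)=1/28: -0.0357 × log₂(0.0357) = 0.1717
  p(3,2)=3/28: -0.1071 × log₂(0.1071) = 0.3453
  p(3,3)=1/14: -0.0714 × log₂(0.0714) = 0.2720
H(X,Y) = 3.8693 bits


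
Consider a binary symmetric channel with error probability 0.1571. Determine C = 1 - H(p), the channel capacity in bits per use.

For BSC with error probability p:
C = 1 - H(p) where H(p) is binary entropy
H(0.1571) = -0.1571 × log₂(0.1571) - 0.8429 × log₂(0.8429)
H(p) = 0.6273
C = 1 - 0.6273 = 0.3727 bits/use


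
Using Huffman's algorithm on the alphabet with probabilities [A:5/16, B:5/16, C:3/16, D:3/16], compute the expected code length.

Huffman tree construction:
Combine smallest probabilities repeatedly
Resulting codes:
  A: 10 (length 2)
  B: 11 (length 2)
  C: 00 (length 2)
  D: 01 (length 2)
Average length = Σ p(s) × length(s) = 2.0000 bits


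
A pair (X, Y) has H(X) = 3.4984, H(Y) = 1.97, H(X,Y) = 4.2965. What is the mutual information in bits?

I(X;Y) = H(X) + H(Y) - H(X,Y)
I(X;Y) = 3.4984 + 1.97 - 4.2965 = 1.1719 bits


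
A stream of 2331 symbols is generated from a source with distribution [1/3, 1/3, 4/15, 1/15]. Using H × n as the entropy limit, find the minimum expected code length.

Entropy H = 1.8256 bits/symbol
Minimum bits = H × n = 1.8256 × 2331
= 4255.49 bits


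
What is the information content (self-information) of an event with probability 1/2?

Information content I(x) = -log₂(p(x))
I = -log₂(1/2) = -log₂(0.5000)
I = 1.0000 bits


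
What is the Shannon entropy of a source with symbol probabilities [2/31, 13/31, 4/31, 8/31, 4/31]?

H(X) = -Σ p(x) log₂ p(x)
  -2/31 × log₂(2/31) = 0.2551
  -13/31 × log₂(13/31) = 0.5258
  -4/31 × log₂(4/31) = 0.3812
  -8/31 × log₂(8/31) = 0.5043
  -4/31 × log₂(4/31) = 0.3812
H(X) = 2.0476 bits


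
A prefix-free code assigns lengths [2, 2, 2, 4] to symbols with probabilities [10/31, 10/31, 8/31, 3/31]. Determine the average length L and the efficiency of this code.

Average length L = Σ p_i × l_i = 2.1935 bits
Entropy H = 1.8834 bits
Efficiency η = H/L × 100% = 85.86%


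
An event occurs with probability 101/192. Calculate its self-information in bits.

Information content I(x) = -log₂(p(x))
I = -log₂(101/192) = -log₂(0.5260)
I = 0.9268 bits


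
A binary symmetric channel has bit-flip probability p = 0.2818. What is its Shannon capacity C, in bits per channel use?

For BSC with error probability p:
C = 1 - H(p) where H(p) is binary entropy
H(0.2818) = -0.2818 × log₂(0.2818) - 0.7182 × log₂(0.7182)
H(p) = 0.8579
C = 1 - 0.8579 = 0.1421 bits/use


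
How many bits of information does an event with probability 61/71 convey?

Information content I(x) = -log₂(p(x))
I = -log₂(61/71) = -log₂(0.8592)
I = 0.2190 bits


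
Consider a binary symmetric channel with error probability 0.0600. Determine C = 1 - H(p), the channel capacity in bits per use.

For BSC with error probability p:
C = 1 - H(p) where H(p) is binary entropy
H(0.0600) = -0.0600 × log₂(0.0600) - 0.9400 × log₂(0.9400)
H(p) = 0.3274
C = 1 - 0.3274 = 0.6726 bits/use


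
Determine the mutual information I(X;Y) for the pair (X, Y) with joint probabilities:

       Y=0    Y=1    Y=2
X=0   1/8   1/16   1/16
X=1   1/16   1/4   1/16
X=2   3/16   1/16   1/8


H(X) = 1.5613, H(Y) = 1.5613, H(X,Y) = 2.9528
I(X;Y) = H(X) + H(Y) - H(X,Y) = 0.1697 bits


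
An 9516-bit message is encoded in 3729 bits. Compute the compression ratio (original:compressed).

Compression ratio = Original / Compressed
= 9516 / 3729 = 2.55:1


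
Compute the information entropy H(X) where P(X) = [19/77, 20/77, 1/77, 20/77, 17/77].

H(X) = -Σ p(x) log₂ p(x)
  -19/77 × log₂(19/77) = 0.4982
  -20/77 × log₂(20/77) = 0.5052
  -1/77 × log₂(1/77) = 0.0814
  -20/77 × log₂(20/77) = 0.5052
  -17/77 × log₂(17/77) = 0.4811
H(X) = 2.0710 bits


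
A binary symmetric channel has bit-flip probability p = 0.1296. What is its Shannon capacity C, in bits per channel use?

For BSC with error probability p:
C = 1 - H(p) where H(p) is binary entropy
H(0.1296) = -0.1296 × log₂(0.1296) - 0.8704 × log₂(0.8704)
H(p) = 0.5563
C = 1 - 0.5563 = 0.4437 bits/use


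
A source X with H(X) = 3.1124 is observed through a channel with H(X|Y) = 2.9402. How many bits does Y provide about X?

I(X;Y) = H(X) - H(X|Y)
I(X;Y) = 3.1124 - 2.9402 = 0.1722 bits


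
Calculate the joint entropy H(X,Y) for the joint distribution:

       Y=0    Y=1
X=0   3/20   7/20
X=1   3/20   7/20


H(X,Y) = -Σ p(x,y) log₂ p(x,y)
  p(0,0)=3/20: -0.1500 × log₂(0.1500) = 0.4105
  p(0,1)=7/20: -0.3500 × log₂(0.3500) = 0.5301
  p(1,0)=3/20: -0.1500 × log₂(0.1500) = 0.4105
  p(1,1)=7/20: -0.3500 × log₂(0.3500) = 0.5301
H(X,Y) = 1.8813 bits


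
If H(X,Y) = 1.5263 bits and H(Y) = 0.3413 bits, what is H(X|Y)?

Chain rule: H(X,Y) = H(X|Y) + H(Y)
H(X|Y) = H(X,Y) - H(Y) = 1.5263 - 0.3413 = 1.185 bits


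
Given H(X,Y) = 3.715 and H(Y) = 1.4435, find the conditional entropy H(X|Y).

Chain rule: H(X,Y) = H(X|Y) + H(Y)
H(X|Y) = H(X,Y) - H(Y) = 3.715 - 1.4435 = 2.2715 bits


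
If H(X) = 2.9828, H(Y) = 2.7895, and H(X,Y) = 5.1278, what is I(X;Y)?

I(X;Y) = H(X) + H(Y) - H(X,Y)
I(X;Y) = 2.9828 + 2.7895 - 5.1278 = 0.6445 bits


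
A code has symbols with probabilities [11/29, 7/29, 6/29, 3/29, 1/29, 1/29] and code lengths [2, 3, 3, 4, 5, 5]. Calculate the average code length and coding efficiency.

Average length L = Σ p_i × l_i = 2.8621 bits
Entropy H = 2.1694 bits
Efficiency η = H/L × 100% = 75.80%


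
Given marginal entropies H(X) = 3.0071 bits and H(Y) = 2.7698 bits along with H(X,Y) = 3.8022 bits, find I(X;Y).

I(X;Y) = H(X) + H(Y) - H(X,Y)
I(X;Y) = 3.0071 + 2.7698 - 3.8022 = 1.9747 bits


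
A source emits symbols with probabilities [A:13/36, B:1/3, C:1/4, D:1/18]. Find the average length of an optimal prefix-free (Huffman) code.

Huffman tree construction:
Combine smallest probabilities repeatedly
Resulting codes:
  A: 0 (length 1)
  B: 11 (length 2)
  C: 101 (length 3)
  D: 100 (length 3)
Average length = Σ p(s) × length(s) = 1.9444 bits


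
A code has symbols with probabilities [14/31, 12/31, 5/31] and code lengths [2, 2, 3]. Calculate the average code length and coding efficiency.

Average length L = Σ p_i × l_i = 2.1613 bits
Entropy H = 1.4725 bits
Efficiency η = H/L × 100% = 68.13%


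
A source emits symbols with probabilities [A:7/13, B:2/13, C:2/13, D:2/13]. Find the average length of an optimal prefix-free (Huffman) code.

Huffman tree construction:
Combine smallest probabilities repeatedly
Resulting codes:
  A: 1 (length 1)
  B: 010 (length 3)
  C: 011 (length 3)
  D: 00 (length 2)
Average length = Σ p(s) × length(s) = 1.7692 bits


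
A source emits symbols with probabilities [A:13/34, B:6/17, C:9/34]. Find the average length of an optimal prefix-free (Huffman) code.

Huffman tree construction:
Combine smallest probabilities repeatedly
Resulting codes:
  A: 0 (length 1)
  B: 11 (length 2)
  C: 10 (length 2)
Average length = Σ p(s) × length(s) = 1.6176 bits


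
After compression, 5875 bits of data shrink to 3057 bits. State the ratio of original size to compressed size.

Compression ratio = Original / Compressed
= 5875 / 3057 = 1.92:1


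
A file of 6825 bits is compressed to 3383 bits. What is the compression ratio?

Compression ratio = Original / Compressed
= 6825 / 3383 = 2.02:1


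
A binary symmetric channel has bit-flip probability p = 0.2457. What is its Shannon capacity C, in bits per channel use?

For BSC with error probability p:
C = 1 - H(p) where H(p) is binary entropy
H(0.2457) = -0.2457 × log₂(0.2457) - 0.7543 × log₂(0.7543)
H(p) = 0.8044
C = 1 - 0.8044 = 0.1956 bits/use


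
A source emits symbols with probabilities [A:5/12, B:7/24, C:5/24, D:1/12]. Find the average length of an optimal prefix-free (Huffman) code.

Huffman tree construction:
Combine smallest probabilities repeatedly
Resulting codes:
  A: 0 (length 1)
  B: 10 (length 2)
  C: 111 (length 3)
  D: 110 (length 3)
Average length = Σ p(s) × length(s) = 1.8750 bits


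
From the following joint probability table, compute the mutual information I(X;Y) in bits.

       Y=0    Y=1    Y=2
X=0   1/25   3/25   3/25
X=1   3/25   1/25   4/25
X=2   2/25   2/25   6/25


H(X) = 1.5690, H(Y) = 1.4788, H(X,Y) = 2.9729
I(X;Y) = H(X) + H(Y) - H(X,Y) = 0.0750 bits


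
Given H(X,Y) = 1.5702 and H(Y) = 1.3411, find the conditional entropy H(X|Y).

Chain rule: H(X,Y) = H(X|Y) + H(Y)
H(X|Y) = H(X,Y) - H(Y) = 1.5702 - 1.3411 = 0.2291 bits


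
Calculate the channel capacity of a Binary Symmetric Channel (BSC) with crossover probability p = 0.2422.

For BSC with error probability p:
C = 1 - H(p) where H(p) is binary entropy
H(0.2422) = -0.2422 × log₂(0.2422) - 0.7578 × log₂(0.7578)
H(p) = 0.7987
C = 1 - 0.7987 = 0.2013 bits/use
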